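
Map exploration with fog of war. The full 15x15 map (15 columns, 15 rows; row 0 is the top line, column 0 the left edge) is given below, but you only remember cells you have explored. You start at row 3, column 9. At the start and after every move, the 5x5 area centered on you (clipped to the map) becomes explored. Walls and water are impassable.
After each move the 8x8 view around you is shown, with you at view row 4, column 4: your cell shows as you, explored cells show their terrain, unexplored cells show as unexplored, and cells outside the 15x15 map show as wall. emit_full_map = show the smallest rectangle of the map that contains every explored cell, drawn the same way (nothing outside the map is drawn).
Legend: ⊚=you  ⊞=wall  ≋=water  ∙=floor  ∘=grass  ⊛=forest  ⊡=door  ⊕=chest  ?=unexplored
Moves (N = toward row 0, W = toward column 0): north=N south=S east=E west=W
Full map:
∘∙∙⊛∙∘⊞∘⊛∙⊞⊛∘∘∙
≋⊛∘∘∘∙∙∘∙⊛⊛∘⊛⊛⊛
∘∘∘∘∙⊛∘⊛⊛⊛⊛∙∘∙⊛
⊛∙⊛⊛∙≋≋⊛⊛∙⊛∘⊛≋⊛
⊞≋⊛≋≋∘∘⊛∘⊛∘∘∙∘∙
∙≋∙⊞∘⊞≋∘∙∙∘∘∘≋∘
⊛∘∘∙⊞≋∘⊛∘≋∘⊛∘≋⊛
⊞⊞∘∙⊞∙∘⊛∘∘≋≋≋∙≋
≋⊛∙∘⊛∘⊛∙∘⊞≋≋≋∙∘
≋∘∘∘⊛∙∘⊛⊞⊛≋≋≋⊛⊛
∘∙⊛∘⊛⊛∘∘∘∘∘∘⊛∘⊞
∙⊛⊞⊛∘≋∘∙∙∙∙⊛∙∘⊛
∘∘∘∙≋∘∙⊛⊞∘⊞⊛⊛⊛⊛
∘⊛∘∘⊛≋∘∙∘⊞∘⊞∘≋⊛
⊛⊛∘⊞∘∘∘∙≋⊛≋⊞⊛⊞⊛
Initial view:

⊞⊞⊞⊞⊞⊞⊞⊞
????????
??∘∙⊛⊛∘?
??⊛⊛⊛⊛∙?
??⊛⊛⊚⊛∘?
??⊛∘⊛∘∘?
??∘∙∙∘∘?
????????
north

⊞⊞⊞⊞⊞⊞⊞⊞
⊞⊞⊞⊞⊞⊞⊞⊞
??∘⊛∙⊞⊛?
??∘∙⊛⊛∘?
??⊛⊛⊚⊛∙?
??⊛⊛∙⊛∘?
??⊛∘⊛∘∘?
??∘∙∙∘∘?

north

⊞⊞⊞⊞⊞⊞⊞⊞
⊞⊞⊞⊞⊞⊞⊞⊞
⊞⊞⊞⊞⊞⊞⊞⊞
??∘⊛∙⊞⊛?
??∘∙⊚⊛∘?
??⊛⊛⊛⊛∙?
??⊛⊛∙⊛∘?
??⊛∘⊛∘∘?

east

⊞⊞⊞⊞⊞⊞⊞⊞
⊞⊞⊞⊞⊞⊞⊞⊞
⊞⊞⊞⊞⊞⊞⊞⊞
?∘⊛∙⊞⊛∘?
?∘∙⊛⊚∘⊛?
?⊛⊛⊛⊛∙∘?
?⊛⊛∙⊛∘⊛?
?⊛∘⊛∘∘??

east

⊞⊞⊞⊞⊞⊞⊞⊞
⊞⊞⊞⊞⊞⊞⊞⊞
⊞⊞⊞⊞⊞⊞⊞⊞
∘⊛∙⊞⊛∘∘?
∘∙⊛⊛⊚⊛⊛?
⊛⊛⊛⊛∙∘∙?
⊛⊛∙⊛∘⊛≋?
⊛∘⊛∘∘???

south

⊞⊞⊞⊞⊞⊞⊞⊞
⊞⊞⊞⊞⊞⊞⊞⊞
∘⊛∙⊞⊛∘∘?
∘∙⊛⊛∘⊛⊛?
⊛⊛⊛⊛⊚∘∙?
⊛⊛∙⊛∘⊛≋?
⊛∘⊛∘∘∙∘?
∘∙∙∘∘???

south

⊞⊞⊞⊞⊞⊞⊞⊞
∘⊛∙⊞⊛∘∘?
∘∙⊛⊛∘⊛⊛?
⊛⊛⊛⊛∙∘∙?
⊛⊛∙⊛⊚⊛≋?
⊛∘⊛∘∘∙∘?
∘∙∙∘∘∘≋?
????????

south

∘⊛∙⊞⊛∘∘?
∘∙⊛⊛∘⊛⊛?
⊛⊛⊛⊛∙∘∙?
⊛⊛∙⊛∘⊛≋?
⊛∘⊛∘⊚∙∘?
∘∙∙∘∘∘≋?
??≋∘⊛∘≋?
????????

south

∘∙⊛⊛∘⊛⊛?
⊛⊛⊛⊛∙∘∙?
⊛⊛∙⊛∘⊛≋?
⊛∘⊛∘∘∙∘?
∘∙∙∘⊚∘≋?
??≋∘⊛∘≋?
??∘≋≋≋∙?
????????

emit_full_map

∘⊛∙⊞⊛∘∘
∘∙⊛⊛∘⊛⊛
⊛⊛⊛⊛∙∘∙
⊛⊛∙⊛∘⊛≋
⊛∘⊛∘∘∙∘
∘∙∙∘⊚∘≋
??≋∘⊛∘≋
??∘≋≋≋∙

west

?∘∙⊛⊛∘⊛⊛
?⊛⊛⊛⊛∙∘∙
?⊛⊛∙⊛∘⊛≋
?⊛∘⊛∘∘∙∘
?∘∙∙⊚∘∘≋
??∘≋∘⊛∘≋
??∘∘≋≋≋∙
????????

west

??∘∙⊛⊛∘⊛
??⊛⊛⊛⊛∙∘
??⊛⊛∙⊛∘⊛
??⊛∘⊛∘∘∙
??∘∙⊚∘∘∘
??⊛∘≋∘⊛∘
??⊛∘∘≋≋≋
????????

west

???∘∙⊛⊛∘
???⊛⊛⊛⊛∙
??≋⊛⊛∙⊛∘
??∘⊛∘⊛∘∘
??≋∘⊚∙∘∘
??∘⊛∘≋∘⊛
??∘⊛∘∘≋≋
????????

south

???⊛⊛⊛⊛∙
??≋⊛⊛∙⊛∘
??∘⊛∘⊛∘∘
??≋∘∙∙∘∘
??∘⊛⊚≋∘⊛
??∘⊛∘∘≋≋
??⊛∙∘⊞≋?
????????

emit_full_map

?∘⊛∙⊞⊛∘∘
?∘∙⊛⊛∘⊛⊛
?⊛⊛⊛⊛∙∘∙
≋⊛⊛∙⊛∘⊛≋
∘⊛∘⊛∘∘∙∘
≋∘∙∙∘∘∘≋
∘⊛⊚≋∘⊛∘≋
∘⊛∘∘≋≋≋∙
⊛∙∘⊞≋???

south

??≋⊛⊛∙⊛∘
??∘⊛∘⊛∘∘
??≋∘∙∙∘∘
??∘⊛∘≋∘⊛
??∘⊛⊚∘≋≋
??⊛∙∘⊞≋?
??∘⊛⊞⊛≋?
????????

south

??∘⊛∘⊛∘∘
??≋∘∙∙∘∘
??∘⊛∘≋∘⊛
??∘⊛∘∘≋≋
??⊛∙⊚⊞≋?
??∘⊛⊞⊛≋?
??∘∘∘∘∘?
????????

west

???∘⊛∘⊛∘
???≋∘∙∙∘
??≋∘⊛∘≋∘
??∙∘⊛∘∘≋
??∘⊛⊚∘⊞≋
??∙∘⊛⊞⊛≋
??⊛∘∘∘∘∘
????????

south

???≋∘∙∙∘
??≋∘⊛∘≋∘
??∙∘⊛∘∘≋
??∘⊛∙∘⊞≋
??∙∘⊚⊞⊛≋
??⊛∘∘∘∘∘
??≋∘∙∙∙?
????????

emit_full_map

??∘⊛∙⊞⊛∘∘
??∘∙⊛⊛∘⊛⊛
??⊛⊛⊛⊛∙∘∙
?≋⊛⊛∙⊛∘⊛≋
?∘⊛∘⊛∘∘∙∘
?≋∘∙∙∘∘∘≋
≋∘⊛∘≋∘⊛∘≋
∙∘⊛∘∘≋≋≋∙
∘⊛∙∘⊞≋???
∙∘⊚⊞⊛≋???
⊛∘∘∘∘∘???
≋∘∙∙∙????


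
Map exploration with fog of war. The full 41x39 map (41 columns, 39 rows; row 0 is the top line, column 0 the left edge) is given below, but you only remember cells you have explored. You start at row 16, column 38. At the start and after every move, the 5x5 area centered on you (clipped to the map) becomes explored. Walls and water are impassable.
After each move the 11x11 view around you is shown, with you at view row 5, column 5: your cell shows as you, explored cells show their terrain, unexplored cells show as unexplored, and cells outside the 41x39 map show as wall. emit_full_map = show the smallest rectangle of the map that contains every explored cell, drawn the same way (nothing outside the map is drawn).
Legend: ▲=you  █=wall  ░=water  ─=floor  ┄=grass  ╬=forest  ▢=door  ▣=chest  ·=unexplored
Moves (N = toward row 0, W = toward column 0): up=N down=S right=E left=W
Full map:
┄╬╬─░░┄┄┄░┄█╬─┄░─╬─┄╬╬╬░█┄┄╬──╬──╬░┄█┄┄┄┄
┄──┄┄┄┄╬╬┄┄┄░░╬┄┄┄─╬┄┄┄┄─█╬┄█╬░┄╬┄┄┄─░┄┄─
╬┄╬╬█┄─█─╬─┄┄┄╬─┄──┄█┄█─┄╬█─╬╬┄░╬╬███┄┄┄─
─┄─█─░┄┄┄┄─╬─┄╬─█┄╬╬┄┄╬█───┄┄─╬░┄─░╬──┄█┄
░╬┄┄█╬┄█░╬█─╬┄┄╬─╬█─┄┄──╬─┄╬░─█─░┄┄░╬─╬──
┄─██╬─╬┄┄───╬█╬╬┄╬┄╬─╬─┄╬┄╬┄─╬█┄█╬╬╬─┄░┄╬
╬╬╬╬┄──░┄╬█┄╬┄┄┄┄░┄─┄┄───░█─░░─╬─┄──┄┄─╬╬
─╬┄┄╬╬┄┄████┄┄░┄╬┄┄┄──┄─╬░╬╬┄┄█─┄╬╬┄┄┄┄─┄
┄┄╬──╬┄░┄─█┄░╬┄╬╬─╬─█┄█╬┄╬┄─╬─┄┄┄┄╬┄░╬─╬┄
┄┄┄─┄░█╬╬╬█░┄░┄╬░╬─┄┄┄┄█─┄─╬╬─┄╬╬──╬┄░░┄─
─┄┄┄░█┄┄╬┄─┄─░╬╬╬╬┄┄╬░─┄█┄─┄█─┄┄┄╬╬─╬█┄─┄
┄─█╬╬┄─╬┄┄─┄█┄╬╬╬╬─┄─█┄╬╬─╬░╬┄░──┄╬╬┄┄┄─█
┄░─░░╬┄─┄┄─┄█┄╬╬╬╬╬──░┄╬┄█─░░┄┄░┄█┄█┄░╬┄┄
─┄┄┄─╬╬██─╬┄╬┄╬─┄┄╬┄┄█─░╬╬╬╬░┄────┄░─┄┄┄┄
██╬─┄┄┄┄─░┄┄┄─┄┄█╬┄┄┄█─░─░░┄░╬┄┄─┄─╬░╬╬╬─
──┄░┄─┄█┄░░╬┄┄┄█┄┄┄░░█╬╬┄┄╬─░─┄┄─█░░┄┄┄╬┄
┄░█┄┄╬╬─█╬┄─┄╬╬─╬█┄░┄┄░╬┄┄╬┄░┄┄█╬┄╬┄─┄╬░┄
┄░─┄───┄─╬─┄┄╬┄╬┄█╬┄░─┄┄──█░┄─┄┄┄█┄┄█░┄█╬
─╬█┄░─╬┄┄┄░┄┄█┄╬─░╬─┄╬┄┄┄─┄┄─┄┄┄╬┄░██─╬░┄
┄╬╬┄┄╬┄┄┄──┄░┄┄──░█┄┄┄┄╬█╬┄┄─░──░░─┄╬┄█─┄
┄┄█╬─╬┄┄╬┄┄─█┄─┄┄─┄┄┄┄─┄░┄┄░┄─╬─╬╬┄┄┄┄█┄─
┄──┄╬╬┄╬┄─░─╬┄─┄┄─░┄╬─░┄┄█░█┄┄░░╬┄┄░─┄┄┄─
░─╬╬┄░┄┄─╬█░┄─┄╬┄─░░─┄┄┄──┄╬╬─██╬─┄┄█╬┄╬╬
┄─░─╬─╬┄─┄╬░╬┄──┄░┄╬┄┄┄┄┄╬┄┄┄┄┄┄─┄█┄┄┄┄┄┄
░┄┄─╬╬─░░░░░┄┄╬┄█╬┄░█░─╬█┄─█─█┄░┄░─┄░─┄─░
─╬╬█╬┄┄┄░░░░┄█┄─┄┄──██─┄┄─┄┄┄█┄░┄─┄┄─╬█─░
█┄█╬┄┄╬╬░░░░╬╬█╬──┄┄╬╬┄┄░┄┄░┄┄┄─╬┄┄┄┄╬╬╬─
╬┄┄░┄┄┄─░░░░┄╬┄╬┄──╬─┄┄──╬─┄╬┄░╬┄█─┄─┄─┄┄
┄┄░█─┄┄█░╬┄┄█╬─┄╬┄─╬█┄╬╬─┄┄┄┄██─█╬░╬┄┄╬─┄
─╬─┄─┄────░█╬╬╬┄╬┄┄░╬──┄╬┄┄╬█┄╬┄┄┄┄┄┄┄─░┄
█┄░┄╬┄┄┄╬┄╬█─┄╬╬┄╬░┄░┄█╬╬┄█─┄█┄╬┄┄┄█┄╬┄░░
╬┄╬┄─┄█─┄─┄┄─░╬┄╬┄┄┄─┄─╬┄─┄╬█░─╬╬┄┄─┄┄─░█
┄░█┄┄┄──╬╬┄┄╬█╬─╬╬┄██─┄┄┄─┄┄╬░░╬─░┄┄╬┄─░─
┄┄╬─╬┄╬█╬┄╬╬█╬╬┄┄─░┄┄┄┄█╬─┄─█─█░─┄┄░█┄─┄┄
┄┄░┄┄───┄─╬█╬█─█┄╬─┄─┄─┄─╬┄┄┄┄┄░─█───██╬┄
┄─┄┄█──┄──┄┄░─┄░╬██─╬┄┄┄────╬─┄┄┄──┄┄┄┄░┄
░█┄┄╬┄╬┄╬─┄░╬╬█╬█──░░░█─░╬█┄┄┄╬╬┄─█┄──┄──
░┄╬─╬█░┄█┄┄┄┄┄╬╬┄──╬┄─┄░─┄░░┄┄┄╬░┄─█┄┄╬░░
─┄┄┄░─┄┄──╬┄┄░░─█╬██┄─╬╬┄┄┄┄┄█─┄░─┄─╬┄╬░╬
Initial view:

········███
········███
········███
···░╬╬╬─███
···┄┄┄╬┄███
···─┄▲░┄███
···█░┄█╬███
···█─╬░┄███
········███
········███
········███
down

········███
········███
···░╬╬╬─███
···┄┄┄╬┄███
···─┄╬░┄███
···█░▲█╬███
···█─╬░┄███
···╬┄█─┄███
········███
········███
········███

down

········███
···░╬╬╬─███
···┄┄┄╬┄███
···─┄╬░┄███
···█░┄█╬███
···█─▲░┄███
···╬┄█─┄███
···┄┄█┄─███
········███
········███
········███

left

·········██
····░╬╬╬─██
····┄┄┄╬┄██
···┄─┄╬░┄██
···┄█░┄█╬██
···██▲╬░┄██
···┄╬┄█─┄██
···┄┄┄█┄─██
·········██
·········██
·········██

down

····░╬╬╬─██
····┄┄┄╬┄██
···┄─┄╬░┄██
···┄█░┄█╬██
···██─╬░┄██
···┄╬▲█─┄██
···┄┄┄█┄─██
···░─┄┄┄·██
·········██
·········██
·········██

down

····┄┄┄╬┄██
···┄─┄╬░┄██
···┄█░┄█╬██
···██─╬░┄██
···┄╬┄█─┄██
···┄┄▲█┄─██
···░─┄┄┄·██
···┄█╬┄╬·██
·········██
·········██
·········██

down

···┄─┄╬░┄██
···┄█░┄█╬██
···██─╬░┄██
···┄╬┄█─┄██
···┄┄┄█┄─██
···░─▲┄┄·██
···┄█╬┄╬·██
···┄┄┄┄┄·██
·········██
·········██
·········██

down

···┄█░┄█╬██
···██─╬░┄██
···┄╬┄█─┄██
···┄┄┄█┄─██
···░─┄┄┄·██
···┄█▲┄╬·██
···┄┄┄┄┄·██
···┄░─┄─·██
·········██
·········██
·········██

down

···██─╬░┄██
···┄╬┄█─┄██
···┄┄┄█┄─██
···░─┄┄┄·██
···┄█╬┄╬·██
···┄┄▲┄┄·██
···┄░─┄─·██
···┄─╬█─·██
·········██
·········██
·········██

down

···┄╬┄█─┄██
···┄┄┄█┄─██
···░─┄┄┄·██
···┄█╬┄╬·██
···┄┄┄┄┄·██
···┄░▲┄─·██
···┄─╬█─·██
···┄┄╬╬╬·██
·········██
·········██
·········██

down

···┄┄┄█┄─██
···░─┄┄┄·██
···┄█╬┄╬·██
···┄┄┄┄┄·██
···┄░─┄─·██
···┄─▲█─·██
···┄┄╬╬╬·██
···┄─┄─┄·██
·········██
·········██
·········██

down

···░─┄┄┄·██
···┄█╬┄╬·██
···┄┄┄┄┄·██
···┄░─┄─·██
···┄─╬█─·██
···┄┄▲╬╬·██
···┄─┄─┄·██
···╬┄┄╬─·██
·········██
·········██
·········██

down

···┄█╬┄╬·██
···┄┄┄┄┄·██
···┄░─┄─·██
···┄─╬█─·██
···┄┄╬╬╬·██
···┄─▲─┄·██
···╬┄┄╬─·██
···┄┄┄─░·██
·········██
·········██
·········██

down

···┄┄┄┄┄·██
···┄░─┄─·██
···┄─╬█─·██
···┄┄╬╬╬·██
···┄─┄─┄·██
···╬┄▲╬─·██
···┄┄┄─░·██
···█┄╬┄░·██
·········██
·········██
·········██

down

···┄░─┄─·██
···┄─╬█─·██
···┄┄╬╬╬·██
···┄─┄─┄·██
···╬┄┄╬─·██
···┄┄▲─░·██
···█┄╬┄░·██
···─┄┄─░·██
·········██
·········██
·········██

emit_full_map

·░╬╬╬─
·┄┄┄╬┄
┄─┄╬░┄
┄█░┄█╬
██─╬░┄
┄╬┄█─┄
┄┄┄█┄─
░─┄┄┄·
┄█╬┄╬·
┄┄┄┄┄·
┄░─┄─·
┄─╬█─·
┄┄╬╬╬·
┄─┄─┄·
╬┄┄╬─·
┄┄▲─░·
█┄╬┄░·
─┄┄─░·

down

···┄─╬█─·██
···┄┄╬╬╬·██
···┄─┄─┄·██
···╬┄┄╬─·██
···┄┄┄─░·██
···█┄▲┄░·██
···─┄┄─░·██
···┄╬┄─░·██
·········██
·········██
·········██

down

···┄┄╬╬╬·██
···┄─┄─┄·██
···╬┄┄╬─·██
···┄┄┄─░·██
···█┄╬┄░·██
···─┄▲─░·██
···┄╬┄─░·██
···░█┄─┄·██
·········██
·········██
·········██

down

···┄─┄─┄·██
···╬┄┄╬─·██
···┄┄┄─░·██
···█┄╬┄░·██
···─┄┄─░·██
···┄╬▲─░·██
···░█┄─┄·██
···──██╬·██
·········██
·········██
·········██

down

···╬┄┄╬─·██
···┄┄┄─░·██
···█┄╬┄░·██
···─┄┄─░·██
···┄╬┄─░·██
···░█▲─┄·██
···──██╬·██
···┄┄┄┄░·██
·········██
·········██
·········██

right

··╬┄┄╬─·███
··┄┄┄─░·███
··█┄╬┄░·███
··─┄┄─░████
··┄╬┄─░─███
··░█┄▲┄┄███
··──██╬┄███
··┄┄┄┄░┄███
········███
········███
········███

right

·╬┄┄╬─·████
·┄┄┄─░·████
·█┄╬┄░·████
·─┄┄─░█████
·┄╬┄─░─████
·░█┄─▲┄████
·──██╬┄████
·┄┄┄┄░┄████
·······████
·······████
·······████

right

╬┄┄╬─·█████
┄┄┄─░·█████
█┄╬┄░·█████
─┄┄─░██████
┄╬┄─░─█████
░█┄─┄▲█████
──██╬┄█████
┄┄┄┄░┄█████
······█████
······█████
······█████

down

┄┄┄─░·█████
█┄╬┄░·█████
─┄┄─░██████
┄╬┄─░─█████
░█┄─┄┄█████
──██╬▲█████
┄┄┄┄░┄█████
···┄──█████
······█████
······█████
███████████

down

█┄╬┄░·█████
─┄┄─░██████
┄╬┄─░─█████
░█┄─┄┄█████
──██╬┄█████
┄┄┄┄░▲█████
···┄──█████
···╬░░█████
······█████
███████████
███████████

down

─┄┄─░██████
┄╬┄─░─█████
░█┄─┄┄█████
──██╬┄█████
┄┄┄┄░┄█████
···┄─▲█████
···╬░░█████
···╬░╬█████
███████████
███████████
███████████

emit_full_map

·░╬╬╬─
·┄┄┄╬┄
┄─┄╬░┄
┄█░┄█╬
██─╬░┄
┄╬┄█─┄
┄┄┄█┄─
░─┄┄┄·
┄█╬┄╬·
┄┄┄┄┄·
┄░─┄─·
┄─╬█─·
┄┄╬╬╬·
┄─┄─┄·
╬┄┄╬─·
┄┄┄─░·
█┄╬┄░·
─┄┄─░█
┄╬┄─░─
░█┄─┄┄
──██╬┄
┄┄┄┄░┄
···┄─▲
···╬░░
···╬░╬

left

·─┄┄─░█████
·┄╬┄─░─████
·░█┄─┄┄████
·──██╬┄████
·┄┄┄┄░┄████
···─┄▲─████
···┄╬░░████
···┄╬░╬████
███████████
███████████
███████████

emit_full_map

·░╬╬╬─
·┄┄┄╬┄
┄─┄╬░┄
┄█░┄█╬
██─╬░┄
┄╬┄█─┄
┄┄┄█┄─
░─┄┄┄·
┄█╬┄╬·
┄┄┄┄┄·
┄░─┄─·
┄─╬█─·
┄┄╬╬╬·
┄─┄─┄·
╬┄┄╬─·
┄┄┄─░·
█┄╬┄░·
─┄┄─░█
┄╬┄─░─
░█┄─┄┄
──██╬┄
┄┄┄┄░┄
··─┄▲─
··┄╬░░
··┄╬░╬


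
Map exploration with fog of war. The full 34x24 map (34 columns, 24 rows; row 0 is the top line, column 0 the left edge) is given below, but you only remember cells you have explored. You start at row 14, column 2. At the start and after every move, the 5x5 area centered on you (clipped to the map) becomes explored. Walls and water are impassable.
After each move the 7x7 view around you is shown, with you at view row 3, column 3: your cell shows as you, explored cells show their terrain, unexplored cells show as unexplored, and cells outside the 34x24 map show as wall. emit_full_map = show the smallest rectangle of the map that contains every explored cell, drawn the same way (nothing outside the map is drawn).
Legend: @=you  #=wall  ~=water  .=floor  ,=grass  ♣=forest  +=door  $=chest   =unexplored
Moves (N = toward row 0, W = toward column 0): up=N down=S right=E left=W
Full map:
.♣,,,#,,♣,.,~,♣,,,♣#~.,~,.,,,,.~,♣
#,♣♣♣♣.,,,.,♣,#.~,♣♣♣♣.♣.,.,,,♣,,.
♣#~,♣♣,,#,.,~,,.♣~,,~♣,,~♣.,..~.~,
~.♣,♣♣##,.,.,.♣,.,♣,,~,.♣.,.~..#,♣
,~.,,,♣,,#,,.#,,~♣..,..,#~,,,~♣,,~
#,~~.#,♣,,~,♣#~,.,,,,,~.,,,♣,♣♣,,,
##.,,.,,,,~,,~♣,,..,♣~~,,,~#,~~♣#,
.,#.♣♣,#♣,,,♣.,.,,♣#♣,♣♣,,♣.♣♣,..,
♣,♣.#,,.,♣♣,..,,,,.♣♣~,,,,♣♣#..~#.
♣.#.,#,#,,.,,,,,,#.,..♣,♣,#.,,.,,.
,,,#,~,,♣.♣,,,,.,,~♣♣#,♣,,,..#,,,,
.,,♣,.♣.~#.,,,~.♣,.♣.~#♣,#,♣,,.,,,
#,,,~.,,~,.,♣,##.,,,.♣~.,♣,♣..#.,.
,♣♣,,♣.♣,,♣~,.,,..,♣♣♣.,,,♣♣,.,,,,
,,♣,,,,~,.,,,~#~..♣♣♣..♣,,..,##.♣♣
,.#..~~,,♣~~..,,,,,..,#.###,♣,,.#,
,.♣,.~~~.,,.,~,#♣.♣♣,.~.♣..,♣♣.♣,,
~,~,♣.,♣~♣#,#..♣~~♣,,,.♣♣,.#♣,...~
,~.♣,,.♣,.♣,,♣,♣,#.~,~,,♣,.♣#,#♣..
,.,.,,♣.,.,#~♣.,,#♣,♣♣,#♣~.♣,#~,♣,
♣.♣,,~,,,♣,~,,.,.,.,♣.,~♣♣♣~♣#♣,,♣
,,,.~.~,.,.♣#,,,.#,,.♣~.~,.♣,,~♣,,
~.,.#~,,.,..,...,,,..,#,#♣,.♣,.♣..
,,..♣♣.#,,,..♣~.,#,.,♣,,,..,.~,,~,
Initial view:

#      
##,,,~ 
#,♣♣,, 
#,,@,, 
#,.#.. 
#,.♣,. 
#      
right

       
#,,,~. 
,♣♣,,♣ 
,,♣@,, 
,.#..~ 
,.♣,.~ 
       

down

#,,,~. 
,♣♣,,♣ 
,,♣,,, 
,.#@.~ 
,.♣,.~ 
 ,~,♣. 
       

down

,♣♣,,♣ 
,,♣,,, 
,.#..~ 
,.♣@.~ 
 ,~,♣. 
 ~.♣,, 
       

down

,,♣,,, 
,.#..~ 
,.♣,.~ 
 ,~@♣. 
 ~.♣,, 
 .,.,, 
       

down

,.#..~ 
,.♣,.~ 
 ,~,♣. 
 ~.@,, 
 .,.,, 
 .♣,,~ 
       

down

,.♣,.~ 
 ,~,♣. 
 ~.♣,, 
 .,@,, 
 .♣,,~ 
 ,,.~. 
       

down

 ,~,♣. 
 ~.♣,, 
 .,.,, 
 .♣@,~ 
 ,,.~. 
 .,.#~ 
       

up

,.♣,.~ 
 ,~,♣. 
 ~.♣,, 
 .,@,, 
 .♣,,~ 
 ,,.~. 
 .,.#~ 

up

,.#..~ 
,.♣,.~ 
 ,~,♣. 
 ~.@,, 
 .,.,, 
 .♣,,~ 
 ,,.~. 

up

,,♣,,, 
,.#..~ 
,.♣,.~ 
 ,~@♣. 
 ~.♣,, 
 .,.,, 
 .♣,,~ 

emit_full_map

#,,,~.
,♣♣,,♣
,,♣,,,
,.#..~
,.♣,.~
 ,~@♣.
 ~.♣,,
 .,.,,
 .♣,,~
 ,,.~.
 .,.#~

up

,♣♣,,♣ 
,,♣,,, 
,.#..~ 
,.♣@.~ 
 ,~,♣. 
 ~.♣,, 
 .,.,, 

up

#,,,~. 
,♣♣,,♣ 
,,♣,,, 
,.#@.~ 
,.♣,.~ 
 ,~,♣. 
 ~.♣,, 

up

       
#,,,~. 
,♣♣,,♣ 
,,♣@,, 
,.#..~ 
,.♣,.~ 
 ,~,♣. 

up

       
 ,,♣,. 
#,,,~. 
,♣♣@,♣ 
,,♣,,, 
,.#..~ 
,.♣,.~ 

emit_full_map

 ,,♣,.
#,,,~.
,♣♣@,♣
,,♣,,,
,.#..~
,.♣,.~
 ,~,♣.
 ~.♣,,
 .,.,,
 .♣,,~
 ,,.~.
 .,.#~

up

       
 ,,#,~ 
 ,,♣,. 
#,,@~. 
,♣♣,,♣ 
,,♣,,, 
,.#..~ 

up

       
 .#.,# 
 ,,#,~ 
 ,,@,. 
#,,,~. 
,♣♣,,♣ 
,,♣,,, 

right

       
.#.,#, 
,,#,~, 
,,♣@.♣ 
,,,~., 
♣♣,,♣. 
,♣,,,  

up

       
 ♣.#,, 
.#.,#, 
,,#@~, 
,,♣,.♣ 
,,,~., 
♣♣,,♣. 

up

       
 #.♣♣, 
 ♣.#,, 
.#.@#, 
,,#,~, 
,,♣,.♣ 
,,,~., 

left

       
 ,#.♣♣,
 ,♣.#,,
 .#@,#,
 ,,#,~,
 ,,♣,.♣
#,,,~.,

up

       
 #.,,. 
 ,#.♣♣,
 ,♣@#,,
 .#.,#,
 ,,#,~,
 ,,♣,.♣

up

       
 ,~~.# 
 #.,,. 
 ,#@♣♣,
 ,♣.#,,
 .#.,#,
 ,,#,~,

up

       
 ~.,,, 
 ,~~.# 
 #.@,. 
 ,#.♣♣,
 ,♣.#,,
 .#.,#,

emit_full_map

 ~.,,, 
 ,~~.# 
 #.@,. 
 ,#.♣♣,
 ,♣.#,,
 .#.,#,
 ,,#,~,
 ,,♣,.♣
#,,,~.,
,♣♣,,♣.
,,♣,,, 
,.#..~ 
,.♣,.~ 
 ,~,♣. 
 ~.♣,, 
 .,.,, 
 .♣,,~ 
 ,,.~. 
 .,.#~ 

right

       
~.,,,♣ 
,~~.#, 
#.,@., 
,#.♣♣, 
,♣.#,, 
.#.,#, 

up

       
 ♣,♣♣# 
~.,,,♣ 
,~~@#, 
#.,,., 
,#.♣♣, 
,♣.#,, 

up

       
 ~,♣♣, 
 ♣,♣♣# 
~.,@,♣ 
,~~.#, 
#.,,., 
,#.♣♣, 

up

       
 ♣♣♣♣. 
 ~,♣♣, 
 ♣,@♣# 
~.,,,♣ 
,~~.#, 
#.,,., 

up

#######
 ,,,#, 
 ♣♣♣♣. 
 ~,@♣, 
 ♣,♣♣# 
~.,,,♣ 
,~~.#, 

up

#######
#######
 ,,,#, 
 ♣♣@♣. 
 ~,♣♣, 
 ♣,♣♣# 
~.,,,♣ 

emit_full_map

  ,,,#,
  ♣♣@♣.
  ~,♣♣,
  ♣,♣♣#
 ~.,,,♣
 ,~~.#,
 #.,,.,
 ,#.♣♣,
 ,♣.#,,
 .#.,#,
 ,,#,~,
 ,,♣,.♣
#,,,~.,
,♣♣,,♣.
,,♣,,, 
,.#..~ 
,.♣,.~ 
 ,~,♣. 
 ~.♣,, 
 .,.,, 
 .♣,,~ 
 ,,.~. 
 .,.#~ 

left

#######
#######
 ♣,,,#,
 ,♣@♣♣.
 #~,♣♣,
 .♣,♣♣#
 ~.,,,♣

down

#######
 ♣,,,#,
 ,♣♣♣♣.
 #~@♣♣,
 .♣,♣♣#
 ~.,,,♣
 ,~~.#,

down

 ♣,,,#,
 ,♣♣♣♣.
 #~,♣♣,
 .♣@♣♣#
 ~.,,,♣
 ,~~.#,
 #.,,.,

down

 ,♣♣♣♣.
 #~,♣♣,
 .♣,♣♣#
 ~.@,,♣
 ,~~.#,
 #.,,.,
 ,#.♣♣,

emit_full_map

 ♣,,,#,
 ,♣♣♣♣.
 #~,♣♣,
 .♣,♣♣#
 ~.@,,♣
 ,~~.#,
 #.,,.,
 ,#.♣♣,
 ,♣.#,,
 .#.,#,
 ,,#,~,
 ,,♣,.♣
#,,,~.,
,♣♣,,♣.
,,♣,,, 
,.#..~ 
,.♣,.~ 
 ,~,♣. 
 ~.♣,, 
 .,.,, 
 .♣,,~ 
 ,,.~. 
 .,.#~ 

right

,♣♣♣♣. 
#~,♣♣, 
.♣,♣♣# 
~.,@,♣ 
,~~.#, 
#.,,., 
,#.♣♣, 

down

#~,♣♣, 
.♣,♣♣# 
~.,,,♣ 
,~~@#, 
#.,,., 
,#.♣♣, 
,♣.#,, 

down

.♣,♣♣# 
~.,,,♣ 
,~~.#, 
#.,@., 
,#.♣♣, 
,♣.#,, 
.#.,#, 

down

~.,,,♣ 
,~~.#, 
#.,,., 
,#.@♣, 
,♣.#,, 
.#.,#, 
,,#,~, 

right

.,,,♣  
~~.#,♣ 
.,,.,, 
#.♣@,# 
♣.#,,. 
#.,#,# 
,#,~,  

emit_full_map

 ♣,,,#, 
 ,♣♣♣♣. 
 #~,♣♣, 
 .♣,♣♣# 
 ~.,,,♣ 
 ,~~.#,♣
 #.,,.,,
 ,#.♣@,#
 ,♣.#,,.
 .#.,#,#
 ,,#,~, 
 ,,♣,.♣ 
#,,,~., 
,♣♣,,♣. 
,,♣,,,  
,.#..~  
,.♣,.~  
 ,~,♣.  
 ~.♣,,  
 .,.,,  
 .♣,,~  
 ,,.~.  
 .,.#~  


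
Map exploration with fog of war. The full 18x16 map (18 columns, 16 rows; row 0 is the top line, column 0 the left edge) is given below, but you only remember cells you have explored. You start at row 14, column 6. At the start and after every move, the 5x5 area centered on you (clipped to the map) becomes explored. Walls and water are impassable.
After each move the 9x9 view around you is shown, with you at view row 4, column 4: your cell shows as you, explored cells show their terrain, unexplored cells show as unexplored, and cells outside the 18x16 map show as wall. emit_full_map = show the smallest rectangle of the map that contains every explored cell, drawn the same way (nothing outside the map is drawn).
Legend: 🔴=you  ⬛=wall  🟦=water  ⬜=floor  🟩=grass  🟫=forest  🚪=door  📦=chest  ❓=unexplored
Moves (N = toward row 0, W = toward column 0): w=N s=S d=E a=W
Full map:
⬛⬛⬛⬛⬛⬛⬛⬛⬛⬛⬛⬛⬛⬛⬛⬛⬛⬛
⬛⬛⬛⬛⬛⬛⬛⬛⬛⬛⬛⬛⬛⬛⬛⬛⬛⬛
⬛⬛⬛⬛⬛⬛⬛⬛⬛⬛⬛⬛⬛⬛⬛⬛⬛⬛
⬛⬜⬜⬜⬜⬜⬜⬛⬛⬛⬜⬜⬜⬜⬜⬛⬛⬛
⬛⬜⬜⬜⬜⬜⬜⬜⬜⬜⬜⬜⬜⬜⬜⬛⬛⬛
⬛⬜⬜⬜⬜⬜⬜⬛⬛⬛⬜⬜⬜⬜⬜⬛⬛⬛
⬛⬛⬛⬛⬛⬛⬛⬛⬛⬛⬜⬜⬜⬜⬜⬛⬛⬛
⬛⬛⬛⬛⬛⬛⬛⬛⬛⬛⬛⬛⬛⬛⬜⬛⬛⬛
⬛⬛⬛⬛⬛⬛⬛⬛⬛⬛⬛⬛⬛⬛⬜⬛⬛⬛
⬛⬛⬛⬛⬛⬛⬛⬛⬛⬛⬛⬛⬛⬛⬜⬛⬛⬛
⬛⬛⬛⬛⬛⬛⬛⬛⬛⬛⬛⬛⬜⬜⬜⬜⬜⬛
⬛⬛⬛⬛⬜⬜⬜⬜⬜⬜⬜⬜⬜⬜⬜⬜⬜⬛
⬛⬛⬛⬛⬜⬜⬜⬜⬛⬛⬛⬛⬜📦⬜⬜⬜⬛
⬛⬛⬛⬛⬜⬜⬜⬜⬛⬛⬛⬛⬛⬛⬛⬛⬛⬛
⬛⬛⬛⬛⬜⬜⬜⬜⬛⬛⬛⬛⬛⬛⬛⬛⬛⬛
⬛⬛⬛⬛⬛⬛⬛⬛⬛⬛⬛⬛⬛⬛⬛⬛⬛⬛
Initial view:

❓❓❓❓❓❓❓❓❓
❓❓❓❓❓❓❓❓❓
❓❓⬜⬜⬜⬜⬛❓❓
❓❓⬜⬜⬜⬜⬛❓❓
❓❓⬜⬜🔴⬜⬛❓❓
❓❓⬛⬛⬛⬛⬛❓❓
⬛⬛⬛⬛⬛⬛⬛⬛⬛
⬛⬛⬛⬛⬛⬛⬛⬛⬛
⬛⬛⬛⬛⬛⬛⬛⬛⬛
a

❓❓❓❓❓❓❓❓❓
❓❓❓❓❓❓❓❓❓
❓❓⬛⬜⬜⬜⬜⬛❓
❓❓⬛⬜⬜⬜⬜⬛❓
❓❓⬛⬜🔴⬜⬜⬛❓
❓❓⬛⬛⬛⬛⬛⬛❓
⬛⬛⬛⬛⬛⬛⬛⬛⬛
⬛⬛⬛⬛⬛⬛⬛⬛⬛
⬛⬛⬛⬛⬛⬛⬛⬛⬛

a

❓❓❓❓❓❓❓❓❓
❓❓❓❓❓❓❓❓❓
❓❓⬛⬛⬜⬜⬜⬜⬛
❓❓⬛⬛⬜⬜⬜⬜⬛
❓❓⬛⬛🔴⬜⬜⬜⬛
❓❓⬛⬛⬛⬛⬛⬛⬛
⬛⬛⬛⬛⬛⬛⬛⬛⬛
⬛⬛⬛⬛⬛⬛⬛⬛⬛
⬛⬛⬛⬛⬛⬛⬛⬛⬛

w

❓❓❓❓❓❓❓❓❓
❓❓❓❓❓❓❓❓❓
❓❓⬛⬛⬜⬜⬜❓❓
❓❓⬛⬛⬜⬜⬜⬜⬛
❓❓⬛⬛🔴⬜⬜⬜⬛
❓❓⬛⬛⬜⬜⬜⬜⬛
❓❓⬛⬛⬛⬛⬛⬛⬛
⬛⬛⬛⬛⬛⬛⬛⬛⬛
⬛⬛⬛⬛⬛⬛⬛⬛⬛

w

❓❓❓❓❓❓❓❓❓
❓❓❓❓❓❓❓❓❓
❓❓⬛⬛⬛⬛⬛❓❓
❓❓⬛⬛⬜⬜⬜❓❓
❓❓⬛⬛🔴⬜⬜⬜⬛
❓❓⬛⬛⬜⬜⬜⬜⬛
❓❓⬛⬛⬜⬜⬜⬜⬛
❓❓⬛⬛⬛⬛⬛⬛⬛
⬛⬛⬛⬛⬛⬛⬛⬛⬛

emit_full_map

⬛⬛⬛⬛⬛❓❓
⬛⬛⬜⬜⬜❓❓
⬛⬛🔴⬜⬜⬜⬛
⬛⬛⬜⬜⬜⬜⬛
⬛⬛⬜⬜⬜⬜⬛
⬛⬛⬛⬛⬛⬛⬛

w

❓❓❓❓❓❓❓❓❓
❓❓❓❓❓❓❓❓❓
❓❓⬛⬛⬛⬛⬛❓❓
❓❓⬛⬛⬛⬛⬛❓❓
❓❓⬛⬛🔴⬜⬜❓❓
❓❓⬛⬛⬜⬜⬜⬜⬛
❓❓⬛⬛⬜⬜⬜⬜⬛
❓❓⬛⬛⬜⬜⬜⬜⬛
❓❓⬛⬛⬛⬛⬛⬛⬛

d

❓❓❓❓❓❓❓❓❓
❓❓❓❓❓❓❓❓❓
❓⬛⬛⬛⬛⬛⬛❓❓
❓⬛⬛⬛⬛⬛⬛❓❓
❓⬛⬛⬜🔴⬜⬜❓❓
❓⬛⬛⬜⬜⬜⬜⬛❓
❓⬛⬛⬜⬜⬜⬜⬛❓
❓⬛⬛⬜⬜⬜⬜⬛❓
❓⬛⬛⬛⬛⬛⬛⬛❓

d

❓❓❓❓❓❓❓❓❓
❓❓❓❓❓❓❓❓❓
⬛⬛⬛⬛⬛⬛⬛❓❓
⬛⬛⬛⬛⬛⬛⬛❓❓
⬛⬛⬜⬜🔴⬜⬜❓❓
⬛⬛⬜⬜⬜⬜⬛❓❓
⬛⬛⬜⬜⬜⬜⬛❓❓
⬛⬛⬜⬜⬜⬜⬛❓❓
⬛⬛⬛⬛⬛⬛⬛❓❓

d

❓❓❓❓❓❓❓❓❓
❓❓❓❓❓❓❓❓❓
⬛⬛⬛⬛⬛⬛⬛❓❓
⬛⬛⬛⬛⬛⬛⬛❓❓
⬛⬜⬜⬜🔴⬜⬜❓❓
⬛⬜⬜⬜⬜⬛⬛❓❓
⬛⬜⬜⬜⬜⬛⬛❓❓
⬛⬜⬜⬜⬜⬛❓❓❓
⬛⬛⬛⬛⬛⬛❓❓❓

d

❓❓❓❓❓❓❓❓❓
❓❓❓❓❓❓❓❓❓
⬛⬛⬛⬛⬛⬛⬛❓❓
⬛⬛⬛⬛⬛⬛⬛❓❓
⬜⬜⬜⬜🔴⬜⬜❓❓
⬜⬜⬜⬜⬛⬛⬛❓❓
⬜⬜⬜⬜⬛⬛⬛❓❓
⬜⬜⬜⬜⬛❓❓❓❓
⬛⬛⬛⬛⬛❓❓❓❓

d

❓❓❓❓❓❓❓❓❓
❓❓❓❓❓❓❓❓❓
⬛⬛⬛⬛⬛⬛⬛❓❓
⬛⬛⬛⬛⬛⬛⬛❓❓
⬜⬜⬜⬜🔴⬜⬜❓❓
⬜⬜⬜⬛⬛⬛⬛❓❓
⬜⬜⬜⬛⬛⬛⬛❓❓
⬜⬜⬜⬛❓❓❓❓❓
⬛⬛⬛⬛❓❓❓❓❓

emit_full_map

⬛⬛⬛⬛⬛⬛⬛⬛⬛⬛
⬛⬛⬛⬛⬛⬛⬛⬛⬛⬛
⬛⬛⬜⬜⬜⬜⬜🔴⬜⬜
⬛⬛⬜⬜⬜⬜⬛⬛⬛⬛
⬛⬛⬜⬜⬜⬜⬛⬛⬛⬛
⬛⬛⬜⬜⬜⬜⬛❓❓❓
⬛⬛⬛⬛⬛⬛⬛❓❓❓

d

❓❓❓❓❓❓❓❓❓
❓❓❓❓❓❓❓❓❓
⬛⬛⬛⬛⬛⬛⬛❓❓
⬛⬛⬛⬛⬛⬛⬜❓❓
⬜⬜⬜⬜🔴⬜⬜❓❓
⬜⬜⬛⬛⬛⬛⬜❓❓
⬜⬜⬛⬛⬛⬛⬛❓❓
⬜⬜⬛❓❓❓❓❓❓
⬛⬛⬛❓❓❓❓❓❓

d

❓❓❓❓❓❓❓❓❓
❓❓❓❓❓❓❓❓❓
⬛⬛⬛⬛⬛⬛⬛❓❓
⬛⬛⬛⬛⬛⬜⬜❓❓
⬜⬜⬜⬜🔴⬜⬜❓❓
⬜⬛⬛⬛⬛⬜📦❓❓
⬜⬛⬛⬛⬛⬛⬛❓❓
⬜⬛❓❓❓❓❓❓❓
⬛⬛❓❓❓❓❓❓❓

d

❓❓❓❓❓❓❓❓❓
❓❓❓❓❓❓❓❓❓
⬛⬛⬛⬛⬛⬛⬜❓❓
⬛⬛⬛⬛⬜⬜⬜❓❓
⬜⬜⬜⬜🔴⬜⬜❓❓
⬛⬛⬛⬛⬜📦⬜❓❓
⬛⬛⬛⬛⬛⬛⬛❓❓
⬛❓❓❓❓❓❓❓❓
⬛❓❓❓❓❓❓❓❓

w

❓❓❓❓❓❓❓❓❓
❓❓❓❓❓❓❓❓❓
❓❓⬛⬛⬛⬛⬜❓❓
⬛⬛⬛⬛⬛⬛⬜❓❓
⬛⬛⬛⬛🔴⬜⬜❓❓
⬜⬜⬜⬜⬜⬜⬜❓❓
⬛⬛⬛⬛⬜📦⬜❓❓
⬛⬛⬛⬛⬛⬛⬛❓❓
⬛❓❓❓❓❓❓❓❓

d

❓❓❓❓❓❓❓❓❓
❓❓❓❓❓❓❓❓❓
❓⬛⬛⬛⬛⬜⬛❓❓
⬛⬛⬛⬛⬛⬜⬛❓❓
⬛⬛⬛⬜🔴⬜⬜❓❓
⬜⬜⬜⬜⬜⬜⬜❓❓
⬛⬛⬛⬜📦⬜⬜❓❓
⬛⬛⬛⬛⬛⬛❓❓❓
❓❓❓❓❓❓❓❓❓

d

❓❓❓❓❓❓❓❓⬛
❓❓❓❓❓❓❓❓⬛
⬛⬛⬛⬛⬜⬛⬛❓⬛
⬛⬛⬛⬛⬜⬛⬛❓⬛
⬛⬛⬜⬜🔴⬜⬜❓⬛
⬜⬜⬜⬜⬜⬜⬜❓⬛
⬛⬛⬜📦⬜⬜⬜❓⬛
⬛⬛⬛⬛⬛❓❓❓⬛
❓❓❓❓❓❓❓❓⬛

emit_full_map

❓❓❓❓❓❓❓❓⬛⬛⬛⬛⬜⬛⬛
⬛⬛⬛⬛⬛⬛⬛⬛⬛⬛⬛⬛⬜⬛⬛
⬛⬛⬛⬛⬛⬛⬛⬛⬛⬛⬜⬜🔴⬜⬜
⬛⬛⬜⬜⬜⬜⬜⬜⬜⬜⬜⬜⬜⬜⬜
⬛⬛⬜⬜⬜⬜⬛⬛⬛⬛⬜📦⬜⬜⬜
⬛⬛⬜⬜⬜⬜⬛⬛⬛⬛⬛⬛⬛❓❓
⬛⬛⬜⬜⬜⬜⬛❓❓❓❓❓❓❓❓
⬛⬛⬛⬛⬛⬛⬛❓❓❓❓❓❓❓❓

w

❓❓❓❓❓❓❓❓⬛
❓❓❓❓❓❓❓❓⬛
❓❓⬛⬛⬜⬛⬛❓⬛
⬛⬛⬛⬛⬜⬛⬛❓⬛
⬛⬛⬛⬛🔴⬛⬛❓⬛
⬛⬛⬜⬜⬜⬜⬜❓⬛
⬜⬜⬜⬜⬜⬜⬜❓⬛
⬛⬛⬜📦⬜⬜⬜❓⬛
⬛⬛⬛⬛⬛❓❓❓⬛

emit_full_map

❓❓❓❓❓❓❓❓❓❓⬛⬛⬜⬛⬛
❓❓❓❓❓❓❓❓⬛⬛⬛⬛⬜⬛⬛
⬛⬛⬛⬛⬛⬛⬛⬛⬛⬛⬛⬛🔴⬛⬛
⬛⬛⬛⬛⬛⬛⬛⬛⬛⬛⬜⬜⬜⬜⬜
⬛⬛⬜⬜⬜⬜⬜⬜⬜⬜⬜⬜⬜⬜⬜
⬛⬛⬜⬜⬜⬜⬛⬛⬛⬛⬜📦⬜⬜⬜
⬛⬛⬜⬜⬜⬜⬛⬛⬛⬛⬛⬛⬛❓❓
⬛⬛⬜⬜⬜⬜⬛❓❓❓❓❓❓❓❓
⬛⬛⬛⬛⬛⬛⬛❓❓❓❓❓❓❓❓


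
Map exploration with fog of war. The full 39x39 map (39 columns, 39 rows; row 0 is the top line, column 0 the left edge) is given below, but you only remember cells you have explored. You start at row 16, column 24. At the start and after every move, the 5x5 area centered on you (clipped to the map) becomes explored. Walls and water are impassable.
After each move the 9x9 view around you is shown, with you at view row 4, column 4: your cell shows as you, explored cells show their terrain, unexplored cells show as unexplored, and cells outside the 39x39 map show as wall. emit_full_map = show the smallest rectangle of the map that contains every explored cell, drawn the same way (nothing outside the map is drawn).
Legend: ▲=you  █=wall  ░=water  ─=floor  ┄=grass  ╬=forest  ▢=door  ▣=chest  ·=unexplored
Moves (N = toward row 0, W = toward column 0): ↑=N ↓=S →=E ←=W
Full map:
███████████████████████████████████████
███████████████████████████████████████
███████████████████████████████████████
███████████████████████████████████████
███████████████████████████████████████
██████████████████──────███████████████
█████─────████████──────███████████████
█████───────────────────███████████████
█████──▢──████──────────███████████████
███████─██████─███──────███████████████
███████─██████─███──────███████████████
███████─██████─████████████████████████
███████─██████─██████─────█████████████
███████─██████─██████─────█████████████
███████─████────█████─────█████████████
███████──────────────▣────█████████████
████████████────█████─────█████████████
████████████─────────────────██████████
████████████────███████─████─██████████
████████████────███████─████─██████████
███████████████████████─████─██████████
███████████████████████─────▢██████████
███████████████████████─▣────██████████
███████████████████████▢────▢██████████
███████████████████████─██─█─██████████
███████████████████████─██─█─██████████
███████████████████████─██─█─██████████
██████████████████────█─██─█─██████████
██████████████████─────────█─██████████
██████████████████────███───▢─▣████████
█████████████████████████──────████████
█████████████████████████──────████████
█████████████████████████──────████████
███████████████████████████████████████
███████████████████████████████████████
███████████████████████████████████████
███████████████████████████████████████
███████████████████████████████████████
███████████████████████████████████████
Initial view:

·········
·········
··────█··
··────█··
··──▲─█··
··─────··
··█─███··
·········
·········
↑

·········
·········
··────█··
··────█··
··──▲─█··
··────█··
··─────··
··█─███··
·········

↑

·········
·········
··────█··
··────█··
··──▲─█··
··────█··
··────█··
··─────··
··█─███··

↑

·········
·········
··█████··
··────█··
··──▲─█··
··────█··
··────█··
··────█··
··─────··

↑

·········
·········
··──███··
··█████··
··──▲─█··
··────█··
··────█··
··────█··
··────█··

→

·········
·········
·──████··
·██████··
·───▲██··
·────██··
·────██··
·────█···
·────█···

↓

·········
·──████··
·██████··
·────██··
·───▲██··
·────██··
·────██··
·────█···
·─────···

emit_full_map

──████
██████
────██
───▲██
────██
────██
────█·
─────·
█─███·

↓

·──████··
·██████··
·────██··
·────██··
·───▲██··
·────██··
·────██··
·─────···
·█─███···

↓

·██████··
·────██··
·────██··
·────██··
·───▲██··
·────██··
·──────··
·█─███···
·········

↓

·────██··
·────██··
·────██··
·────██··
·───▲██··
·──────··
·█─████··
·········
·········

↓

·────██··
·────██··
·────██··
·────██··
·───▲──··
·█─████··
··─████··
·········
·········

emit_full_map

──████
██████
────██
────██
────██
────██
────██
───▲──
█─████
·─████

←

··────██·
··────██·
··────██·
··────██·
··──▲───·
··█─████·
··█─████·
·········
·········

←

···────██
···────██
··▣────██
··─────██
··──▲────
··██─████
··██─████
·········
·········

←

····────█
····────█
··─▣────█
··█─────█
··──▲────
··███─███
··███─███
·········
·········

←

·····────
·····────
··──▣────
··██─────
··──▲────
··████─██
··████─██
·········
·········

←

······───
······───
··───▣───
··███────
··──▲────
··█████─█
··█████─█
·········
·········

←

·······──
·······──
··────▣──
··████───
··──▲────
··██████─
··██████─
·········
·········

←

········─
········─
··─────▣─
··█████──
··──▲────
··███████
··███████
·········
·········

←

·········
·········
··──────▣
··─█████─
··──▲────
··─██████
··─██████
·········
·········

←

·········
·········
··───────
··──█████
··──▲────
··──█████
··──█████
·········
·········

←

·········
·········
··───────
··───████
··──▲────
··───████
··───████
·········
·········

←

·········
·········
··───────
··────███
··──▲────
··────███
··────███
·········
·········

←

·········
·········
··───────
··█────██
··█─▲────
··█────██
··█────██
·········
·········

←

·········
·········
··───────
··██────█
··██▲────
··██────█
··██────█
·········
·········

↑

·········
·········
··██───··
··───────
··██▲───█
··██─────
··██────█
··██────█
·········

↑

·········
·········
··████─··
··██───··
··──▲────
··██────█
··██─────
··██────█
··██────█

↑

·········
·········
··████─··
··████─··
··██▲──··
··───────
··██────█
··██─────
··██────█

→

·········
·········
·████─█··
·████─█··
·██─▲──··
·────────
·██────██
·██──────
·██────██

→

·········
·········
████─██··
████─██··
██──▲─█··
─────────
██────███
██───────
██────███

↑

·········
·········
··██─██··
████─██··
████▲██··
██────█··
─────────
██────███
██───────

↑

·········
·········
··██─██··
··██─██··
████▲██··
████─██··
██────█··
─────────
██────███

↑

·········
·········
··██─██··
··██─██··
··██▲██··
████─██··
████─██··
██────█··
─────────

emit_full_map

··██─██···········
··██─██·····──████
··██▲██·····██████
████─██·····────██
████─██·····────██
██────█·····────██
───────────▣────██
██────█████─────██
██────────────────
██────███████─████
██────███████─████

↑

·········
·········
··██───··
··██─██··
··██▲██··
··██─██··
████─██··
████─██··
██────█··

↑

·········
·········
··─────··
··██───··
··██▲██··
··██─██··
··██─██··
████─██··
████─██··

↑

·········
·········
··█████··
··─────··
··██▲──··
··██─██··
··██─██··
··██─██··
████─██··

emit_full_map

··█████···········
··─────···········
··██▲──···········
··██─██···········
··██─██·····──████
··██─██·····██████
████─██·····────██
████─██·····────██
██────█·····────██
───────────▣────██
██────█████─────██
██────────────────
██────███████─████
██────███████─████
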